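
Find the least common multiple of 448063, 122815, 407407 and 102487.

3781268626135

lcm(448063, 122815) = 448063·122815/gcd = 55028857345/847 = 64969135
lcm(64969135, 407407) = 64969135·407407/gcd = 26468880382945/847 = 31250153935
lcm(31250153935, 102487) = 31250153935·102487/gcd = 3202734526336345/847 = 3781268626135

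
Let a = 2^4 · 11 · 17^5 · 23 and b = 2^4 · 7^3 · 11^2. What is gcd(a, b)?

min exponent per shared prime: 2^4 · 11 = 176

176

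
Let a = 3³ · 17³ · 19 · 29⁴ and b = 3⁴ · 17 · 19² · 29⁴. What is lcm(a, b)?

max exponent per prime: 3⁴ · 17³ · 19² · 29⁴ = 101608719081273

101608719081273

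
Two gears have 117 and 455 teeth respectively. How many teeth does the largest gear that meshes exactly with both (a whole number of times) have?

13

Euclid: 455 = 3·117 + 104; 117 = 1·104 + 13; 104 = 8·13 + 0. Last nonzero remainder: 13.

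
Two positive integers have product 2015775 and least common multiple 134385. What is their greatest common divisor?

15

From gcd × lcm = pq: gcd = 2015775 / 134385 = 15.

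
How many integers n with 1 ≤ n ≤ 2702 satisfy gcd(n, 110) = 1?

110 = 2·5·11. Inclusion–exclusion on these primes:
2702 − ⌊2702/2⌋ − ⌊2702/5⌋ − ⌊2702/11⌋ + ⌊2702/10⌋ + ⌊2702/22⌋ + ⌊2702/55⌋ − ⌊2702/110⌋ = 983

983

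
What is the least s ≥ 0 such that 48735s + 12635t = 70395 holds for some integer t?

Euclid: 48735 = 3·12635 + 10830; 12635 = 1·10830 + 1805; 10830 = 6·1805 + 0 → gcd = 1805; 70395 = 1805·39.
Back-substitution yields 48735·(-1) + 12635·(4) = 1805, so one solution is s = -1·39 = -39, t = 4·39 = 156.
Solutions in s differ by 12635/1805 = 7; the one in [0, 7) is -39 mod 7 = 3.

3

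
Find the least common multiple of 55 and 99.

495

gcd first: 99 = 1·55 + 44; 55 = 1·44 + 11; 44 = 4·11 + 0 → gcd = 11
lcm = 55·99/gcd = 5445/11 = 495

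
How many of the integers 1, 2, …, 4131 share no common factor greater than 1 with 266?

1678

Prime factors of 266: 2, 7, 19. Count integers ≤ 4131 divisible by none of them.
By inclusion–exclusion: 4131 − ⌊4131/2⌋ − ⌊4131/7⌋ − ⌊4131/19⌋ + ⌊4131/14⌋ + ⌊4131/38⌋ + ⌊4131/133⌋ − ⌊4131/266⌋ = 1678.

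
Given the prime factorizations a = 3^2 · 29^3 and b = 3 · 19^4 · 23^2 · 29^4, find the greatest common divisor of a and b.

73167

min exponent per shared prime: 3 · 29^3 = 73167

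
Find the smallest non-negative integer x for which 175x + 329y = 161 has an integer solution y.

31

Euclid: 329 = 1·175 + 154; 175 = 1·154 + 21; 154 = 7·21 + 7; 21 = 3·7 + 0 → gcd = 7; 161 = 7·23.
Back-substitution yields 175·(-15) + 329·(8) = 7, so one solution is x = -15·23 = -345, y = 8·23 = 184.
Solutions in x differ by 329/7 = 47; the one in [0, 47) is -345 mod 47 = 31.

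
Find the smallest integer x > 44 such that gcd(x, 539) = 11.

55

539 = 11·49. Any x with gcd(x, 539) = 11 is a multiple of 11, say 11s, with s coprime to 49.
Need s > 44/11, so s ≥ 5. First s ≥ 5 with gcd(s, 49) = 1 is s = 5. Thus x = 11·5 = 55.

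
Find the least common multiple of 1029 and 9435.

gcd first: 9435 = 9·1029 + 174; 1029 = 5·174 + 159; 174 = 1·159 + 15; 159 = 10·15 + 9; 15 = 1·9 + 6; 9 = 1·6 + 3; 6 = 2·3 + 0 → gcd = 3
lcm = 1029·9435/gcd = 9708615/3 = 3236205

3236205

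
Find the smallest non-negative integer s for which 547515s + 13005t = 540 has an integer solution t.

gcd(547515, 13005) = 45 (Euclid: 547515 = 42·13005 + 1305; 13005 = 9·1305 + 1260; 1305 = 1·1260 + 45; 1260 = 28·45 + 0), and 45 | 540.
Extended Euclid: 547515·(10) + 13005·(-421) = 45. Scale by 12: s₀ = 120.
General solution s = s₀ + 289k; reducing mod 289 gives s = 120 (and t = -5052).

120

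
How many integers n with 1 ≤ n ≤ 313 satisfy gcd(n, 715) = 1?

210

715 = 5·11·13. Inclusion–exclusion on these primes:
313 − ⌊313/5⌋ − ⌊313/11⌋ − ⌊313/13⌋ + ⌊313/55⌋ + ⌊313/65⌋ + ⌊313/143⌋ − ⌊313/715⌋ = 210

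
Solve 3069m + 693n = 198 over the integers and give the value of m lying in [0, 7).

3

Euclid: 3069 = 4·693 + 297; 693 = 2·297 + 99; 297 = 3·99 + 0 → gcd = 99; 198 = 99·2.
Back-substitution yields 3069·(-2) + 693·(9) = 99, so one solution is m = -2·2 = -4, n = 9·2 = 18.
Solutions in m differ by 693/99 = 7; the one in [0, 7) is -4 mod 7 = 3.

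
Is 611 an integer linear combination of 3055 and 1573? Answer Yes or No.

By Bézout, 3055u − 1573v = 611 has integer solutions iff gcd(3055, 1573) | 611.
Euclid: 3055 = 1·1573 + 1482; 1573 = 1·1482 + 91; 1482 = 16·91 + 26; 91 = 3·26 + 13; 26 = 2·13 + 0. gcd = 13; 611 mod 13 = 0. Yes.

Yes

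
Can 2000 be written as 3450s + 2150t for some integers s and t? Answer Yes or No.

By Bézout, 3450s + 2150t = 2000 has integer solutions iff gcd(3450, 2150) | 2000.
Euclid: 3450 = 1·2150 + 1300; 2150 = 1·1300 + 850; 1300 = 1·850 + 450; 850 = 1·450 + 400; 450 = 1·400 + 50; 400 = 8·50 + 0. gcd = 50; 2000 mod 50 = 0. Yes.

Yes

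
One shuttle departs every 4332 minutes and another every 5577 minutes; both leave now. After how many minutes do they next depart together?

8053188

4332 = 2² · 3 · 19²; 5577 = 3 · 11 · 13²
max exponents: 2² · 3 · 11 · 13² · 19² = 8053188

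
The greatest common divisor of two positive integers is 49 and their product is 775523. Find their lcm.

15827

gcd·lcm = product, so lcm = 775523/49 = 15827.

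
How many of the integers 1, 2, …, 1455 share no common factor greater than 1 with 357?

783

Prime factors of 357: 3, 7, 17. Count integers ≤ 1455 divisible by none of them.
By inclusion–exclusion: 1455 − ⌊1455/3⌋ − ⌊1455/7⌋ − ⌊1455/17⌋ + ⌊1455/21⌋ + ⌊1455/51⌋ + ⌊1455/119⌋ − ⌊1455/357⌋ = 783.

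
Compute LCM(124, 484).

15004

124 = 2² · 31; 484 = 2² · 11²
max exponents: 2² · 11² · 31 = 15004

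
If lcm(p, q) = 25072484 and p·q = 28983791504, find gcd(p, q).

1156

From gcd × lcm = pq: gcd = 28983791504 / 25072484 = 1156.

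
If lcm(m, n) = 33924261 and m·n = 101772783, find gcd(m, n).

From gcd × lcm = mn: gcd = 101772783 / 33924261 = 3.

3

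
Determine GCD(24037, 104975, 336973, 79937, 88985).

13

24037 = 13 · 43²; 104975 = 5² · 13 · 17 · 19; 336973 = 7² · 13 · 23²; 79937 = 11 · 13² · 43; 88985 = 5 · 13 · 37²
gcd takes min exponent of each prime: 13 = 13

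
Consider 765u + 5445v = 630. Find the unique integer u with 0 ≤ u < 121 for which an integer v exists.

72

gcd(765, 5445) = 45 (Euclid: 5445 = 7·765 + 90; 765 = 8·90 + 45; 90 = 2·45 + 0), and 45 | 630.
Extended Euclid: 765·(57) + 5445·(-8) = 45. Scale by 14: u₀ = 798.
General solution u = u₀ + 121t; reducing mod 121 gives u = 72 (and v = -10).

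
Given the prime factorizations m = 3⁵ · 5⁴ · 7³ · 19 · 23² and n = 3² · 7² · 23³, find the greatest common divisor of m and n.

min exponent per shared prime: 3² · 7² · 23² = 233289

233289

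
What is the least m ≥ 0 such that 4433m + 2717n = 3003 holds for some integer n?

16

Euclid: 4433 = 1·2717 + 1716; 2717 = 1·1716 + 1001; 1716 = 1·1001 + 715; 1001 = 1·715 + 286; 715 = 2·286 + 143; 286 = 2·143 + 0 → gcd = 143; 3003 = 143·21.
Back-substitution yields 4433·(8) + 2717·(-13) = 143, so one solution is m = 8·21 = 168, n = -13·21 = -273.
Solutions in m differ by 2717/143 = 19; the one in [0, 19) is 168 mod 19 = 16.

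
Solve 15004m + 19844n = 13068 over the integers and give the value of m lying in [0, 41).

26

Euclid: 19844 = 1·15004 + 4840; 15004 = 3·4840 + 484; 4840 = 10·484 + 0 → gcd = 484; 13068 = 484·27.
Back-substitution yields 15004·(4) + 19844·(-3) = 484, so one solution is m = 4·27 = 108, n = -3·27 = -81.
Solutions in m differ by 19844/484 = 41; the one in [0, 41) is 108 mod 41 = 26.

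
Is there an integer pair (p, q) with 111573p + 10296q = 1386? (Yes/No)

Yes

By Bézout, 111573p + 10296q = 1386 has integer solutions iff gcd(111573, 10296) | 1386.
Euclid: 111573 = 10·10296 + 8613; 10296 = 1·8613 + 1683; 8613 = 5·1683 + 198; 1683 = 8·198 + 99; 198 = 2·99 + 0. gcd = 99; 1386 mod 99 = 0. Yes.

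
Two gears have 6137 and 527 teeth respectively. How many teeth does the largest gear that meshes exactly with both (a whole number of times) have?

6137 = 17 · 19²
527 = 17 · 31
Common: 17 = 17

17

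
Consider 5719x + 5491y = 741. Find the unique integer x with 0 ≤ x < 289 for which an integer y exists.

220

gcd(5719, 5491) = 19 (Euclid: 5719 = 1·5491 + 228; 5491 = 24·228 + 19; 228 = 12·19 + 0), and 19 | 741.
Extended Euclid: 5719·(-24) + 5491·(25) = 19. Scale by 39: x₀ = -936.
General solution x = x₀ + 289t; reducing mod 289 gives x = 220 (and y = -229).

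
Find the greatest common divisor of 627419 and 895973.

13

627419 = 13 · 17² · 167
895973 = 13 · 41³
Common: 13 = 13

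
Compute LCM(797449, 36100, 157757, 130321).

lcm(797449, 36100) = 797449·36100/gcd = 28787908900/361 = 79744900
lcm(79744900, 157757) = 79744900·157757/gcd = 12580316189300/361 = 34848521300
lcm(34848521300, 130321) = 34848521300·130321/gcd = 4541494144337300/6859 = 662121904700

662121904700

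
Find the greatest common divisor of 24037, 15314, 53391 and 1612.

gcd(24037, 15314): 24037 = 1·15314 + 8723; 15314 = 1·8723 + 6591; 8723 = 1·6591 + 2132; 6591 = 3·2132 + 195; 2132 = 10·195 + 182; 195 = 1·182 + 13; 182 = 14·13 + 0 → 13
gcd(13, 53391): 53391 = 4107·13 + 0 → 13
gcd(13, 1612): 1612 = 124·13 + 0 → 13

13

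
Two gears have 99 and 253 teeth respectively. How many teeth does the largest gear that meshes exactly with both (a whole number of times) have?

99 = 3² · 11
253 = 11 · 23
Common: 11 = 11

11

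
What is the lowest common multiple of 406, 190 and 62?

1195670

406 = 2 · 7 · 29; 190 = 2 · 5 · 19; 62 = 2 · 31
lcm takes max exponent of each prime: 2 · 5 · 7 · 19 · 29 · 31 = 1195670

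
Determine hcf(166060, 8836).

166060 = 2² · 5 · 19² · 23
8836 = 2² · 47²
Common: 2² = 4

4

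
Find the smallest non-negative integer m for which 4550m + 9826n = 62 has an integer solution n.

gcd(4550, 9826) = 2 (Euclid: 9826 = 2·4550 + 726; 4550 = 6·726 + 194; 726 = 3·194 + 144; 194 = 1·144 + 50; 144 = 2·50 + 44; 50 = 1·44 + 6; 44 = 7·6 + 2; 6 = 3·2 + 0), and 2 | 62.
Extended Euclid: 4550·(-1570) + 9826·(727) = 2. Scale by 31: m₀ = -48670.
General solution m = m₀ + 4913t; reducing mod 4913 gives m = 460 (and n = -213).

460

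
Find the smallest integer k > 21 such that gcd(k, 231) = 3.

24

231 = 3·77. Any k with gcd(k, 231) = 3 is a multiple of 3, say 3s, with s coprime to 77.
Need s > 21/3, so s ≥ 8. First s ≥ 8 with gcd(s, 77) = 1 is s = 8. Thus k = 3·8 = 24.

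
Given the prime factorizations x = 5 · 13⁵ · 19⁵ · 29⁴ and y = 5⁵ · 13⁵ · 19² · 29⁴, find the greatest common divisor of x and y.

474008314221065

min exponent per shared prime: 5 · 13⁵ · 19² · 29⁴ = 474008314221065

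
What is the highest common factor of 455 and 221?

Euclid: 455 = 2·221 + 13; 221 = 17·13 + 0. Last nonzero remainder: 13.

13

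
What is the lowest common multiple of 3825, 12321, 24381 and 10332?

3825 = 3² · 5² · 17; 12321 = 3² · 37²; 24381 = 3⁴ · 7 · 43; 10332 = 2² · 3² · 7 · 41
lcm takes max exponent of each prime: 2² · 3⁴ · 5² · 7 · 17 · 37² · 41 · 43 = 2326417953300

2326417953300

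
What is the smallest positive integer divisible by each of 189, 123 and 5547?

189 = 3³ · 7; 123 = 3 · 41; 5547 = 3 · 43²
lcm takes max exponent of each prime: 3³ · 7 · 41 · 43² = 14327901

14327901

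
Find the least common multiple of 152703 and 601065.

gcd first: 601065 = 3·152703 + 142956; 152703 = 1·142956 + 9747; 142956 = 14·9747 + 6498; 9747 = 1·6498 + 3249; 6498 = 2·3249 + 0 → gcd = 3249
lcm = 152703·601065/gcd = 91784428695/3249 = 28250055

28250055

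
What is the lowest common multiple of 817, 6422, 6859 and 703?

3688482122

817 = 19 · 43; 6422 = 2 · 13² · 19; 6859 = 19³; 703 = 19 · 37
lcm takes max exponent of each prime: 2 · 13² · 19³ · 37 · 43 = 3688482122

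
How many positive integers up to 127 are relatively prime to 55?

Prime factors of 55: 5, 11. Count integers ≤ 127 divisible by none of them.
By inclusion–exclusion: 127 − ⌊127/5⌋ − ⌊127/11⌋ + ⌊127/55⌋ = 93.

93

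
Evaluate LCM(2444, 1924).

90428

2444 = 2² · 13 · 47; 1924 = 2² · 13 · 37
max exponents: 2² · 13 · 37 · 47 = 90428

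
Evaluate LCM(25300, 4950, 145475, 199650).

633689100

lcm(25300, 4950) = 25300·4950/gcd = 125235000/550 = 227700
lcm(227700, 145475) = 227700·145475/gcd = 33124657500/6325 = 5237100
lcm(5237100, 199650) = 5237100·199650/gcd = 1045587015000/1650 = 633689100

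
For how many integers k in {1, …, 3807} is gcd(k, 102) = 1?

102 = 2·3·17. Inclusion–exclusion on these primes:
3807 − ⌊3807/2⌋ − ⌊3807/3⌋ − ⌊3807/17⌋ + ⌊3807/6⌋ + ⌊3807/34⌋ + ⌊3807/51⌋ − ⌊3807/102⌋ = 1194

1194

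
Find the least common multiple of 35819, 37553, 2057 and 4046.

35819 = 7² · 17 · 43; 37553 = 17 · 47²; 2057 = 11² · 17; 4046 = 2 · 7 · 17²
lcm takes max exponent of each prime: 2 · 7² · 11² · 17² · 43 · 47² = 325516839494

325516839494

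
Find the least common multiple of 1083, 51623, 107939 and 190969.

81925701

lcm(1083, 51623) = 1083·51623/gcd = 55907709/361 = 154869
lcm(154869, 107939) = 154869·107939/gcd = 16716404991/4693 = 3561987
lcm(3561987, 190969) = 3561987·190969/gcd = 680229095403/8303 = 81925701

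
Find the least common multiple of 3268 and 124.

101308

gcd first: 3268 = 26·124 + 44; 124 = 2·44 + 36; 44 = 1·36 + 8; 36 = 4·8 + 4; 8 = 2·4 + 0 → gcd = 4
lcm = 3268·124/gcd = 405232/4 = 101308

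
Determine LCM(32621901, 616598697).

32621901 = 3 · 13² · 37² · 47; 616598697 = 3 · 11² · 13² · 19 · 23²
max exponents: 3 · 11² · 13² · 19 · 23² · 37² · 47 = 39673809961071

39673809961071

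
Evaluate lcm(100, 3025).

gcd first: 3025 = 30·100 + 25; 100 = 4·25 + 0 → gcd = 25
lcm = 100·3025/gcd = 302500/25 = 12100

12100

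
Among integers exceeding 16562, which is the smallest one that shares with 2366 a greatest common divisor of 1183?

Multiples of 1183 above 16562: 1183·15, 1183·16, … . Need the cofactor coprime to 2366/1183 = 2.
Checking s = 15, 16, … the first with gcd(s, 2) = 1 is s = 15, giving 17745.

17745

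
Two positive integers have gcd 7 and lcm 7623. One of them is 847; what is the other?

63

Using uv = gcd(u,v)·lcm(u,v) = 7·7623 = 53361, we get v = 53361/847 = 63.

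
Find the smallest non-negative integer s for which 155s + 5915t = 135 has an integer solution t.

268

gcd(155, 5915) = 5 (Euclid: 5915 = 38·155 + 25; 155 = 6·25 + 5; 25 = 5·5 + 0), and 5 | 135.
Extended Euclid: 155·(229) + 5915·(-6) = 5. Scale by 27: s₀ = 6183.
General solution s = s₀ + 1183k; reducing mod 1183 gives s = 268 (and t = -7).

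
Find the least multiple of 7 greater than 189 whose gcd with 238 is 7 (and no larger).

203

gcd(k, 238) = 7 forces 7 | k; write k = 7s. Then gcd(7s, 7·34) = 7·gcd(s, 34), so need gcd(s, 34) = 1.
7s > 189 gives s ≥ 28. The least s ≥ 28 coprime to 34 is 29, so k = 7·29 = 203.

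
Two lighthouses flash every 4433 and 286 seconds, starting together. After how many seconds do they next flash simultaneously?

8866

gcd first: 4433 = 15·286 + 143; 286 = 2·143 + 0 → gcd = 143
lcm = 4433·286/gcd = 1267838/143 = 8866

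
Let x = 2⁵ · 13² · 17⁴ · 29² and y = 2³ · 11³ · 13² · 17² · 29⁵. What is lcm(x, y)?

max exponent per prime: 2⁵ · 11³ · 13² · 17⁴ · 29⁵ = 12331060070537972192

12331060070537972192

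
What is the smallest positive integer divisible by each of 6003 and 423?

6003 = 3² · 23 · 29; 423 = 3² · 47
max exponents: 3² · 23 · 29 · 47 = 282141

282141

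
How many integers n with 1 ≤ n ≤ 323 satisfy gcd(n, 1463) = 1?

1463 = 7·11·19. Inclusion–exclusion on these primes:
323 − ⌊323/7⌋ − ⌊323/11⌋ − ⌊323/19⌋ + ⌊323/77⌋ + ⌊323/133⌋ + ⌊323/209⌋ − ⌊323/1463⌋ = 238

238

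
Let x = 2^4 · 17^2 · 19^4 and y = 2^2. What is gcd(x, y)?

min exponent per shared prime: 2^2 = 4

4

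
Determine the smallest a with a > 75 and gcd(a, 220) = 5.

Multiples of 5 above 75: 5·16, 5·17, … . Need the cofactor coprime to 220/5 = 44.
Checking s = 16, 17, … the first with gcd(s, 44) = 1 is s = 17, giving 85.

85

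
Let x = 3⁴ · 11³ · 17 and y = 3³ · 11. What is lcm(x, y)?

max exponent per prime: 3⁴ · 11³ · 17 = 1832787

1832787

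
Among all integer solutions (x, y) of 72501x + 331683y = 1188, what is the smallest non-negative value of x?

6995

Euclid: 331683 = 4·72501 + 41679; 72501 = 1·41679 + 30822; 41679 = 1·30822 + 10857; 30822 = 2·10857 + 9108; 10857 = 1·9108 + 1749; 9108 = 5·1749 + 363; 1749 = 4·363 + 297; 363 = 1·297 + 66; 297 = 4·66 + 33; 66 = 2·33 + 0 → gcd = 33; 1188 = 33·36.
Back-substitution yields 72501·(-4552) + 331683·(995) = 33, so one solution is x = -4552·36 = -163872, y = 995·36 = 35820.
Solutions in x differ by 331683/33 = 10051; the one in [0, 10051) is -163872 mod 10051 = 6995.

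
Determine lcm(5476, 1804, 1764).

1089127116

5476 = 2² · 37²; 1804 = 2² · 11 · 41; 1764 = 2² · 3² · 7²
lcm takes max exponent of each prime: 2² · 3² · 7² · 11 · 37² · 41 = 1089127116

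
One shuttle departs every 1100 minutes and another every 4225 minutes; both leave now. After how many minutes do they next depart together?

185900

1100 = 2² · 5² · 11; 4225 = 5² · 13²
max exponents: 2² · 5² · 11 · 13² = 185900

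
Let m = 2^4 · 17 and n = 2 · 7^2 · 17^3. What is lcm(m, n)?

max exponent per prime: 2^4 · 7^2 · 17^3 = 3851792

3851792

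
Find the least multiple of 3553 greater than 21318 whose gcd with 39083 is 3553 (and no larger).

Multiples of 3553 above 21318: 3553·7, 3553·8, … . Need the cofactor coprime to 39083/3553 = 11.
Checking s = 7, 8, … the first with gcd(s, 11) = 1 is s = 7, giving 24871.

24871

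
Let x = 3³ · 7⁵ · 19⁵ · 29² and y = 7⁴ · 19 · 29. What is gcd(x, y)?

min exponent per shared prime: 7⁴ · 19 · 29 = 1322951

1322951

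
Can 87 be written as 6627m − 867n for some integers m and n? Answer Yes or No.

Yes

By Bézout, 6627m − 867n = 87 has integer solutions iff gcd(6627, 867) | 87.
Euclid: 6627 = 7·867 + 558; 867 = 1·558 + 309; 558 = 1·309 + 249; 309 = 1·249 + 60; 249 = 4·60 + 9; 60 = 6·9 + 6; 9 = 1·6 + 3; 6 = 2·3 + 0. gcd = 3; 87 mod 3 = 0. Yes.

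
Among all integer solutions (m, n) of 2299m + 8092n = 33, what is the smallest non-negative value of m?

Reduce mod 8092: 2299m ≡ 33 (mod 8092). With g = gcd(2299, 8092) = 1 dividing 33, divide through: 2299m ≡ 33 (mod 8092).
Since gcd(2299, 8092) = 1, m ≡ 33·(2299)⁻¹ ≡ 6311 (mod 8092). Smallest non-negative: 6311.

6311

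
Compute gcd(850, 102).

850 = 2 · 5² · 17
102 = 2 · 3 · 17
Common: 2 · 17 = 34

34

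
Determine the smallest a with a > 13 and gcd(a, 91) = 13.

Multiples of 13 above 13: 13·2, 13·3, … . Need the cofactor coprime to 91/13 = 7.
Checking s = 2, 3, … the first with gcd(s, 7) = 1 is s = 2, giving 26.

26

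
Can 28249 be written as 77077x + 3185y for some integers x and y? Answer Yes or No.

No

gcd(77077, 3185): 77077 = 24·3185 + 637; 3185 = 5·637 + 0 → 637
637 does not divide 28249, so a solution does not exist.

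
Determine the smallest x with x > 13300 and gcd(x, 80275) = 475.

80275 = 475·169. Any x with gcd(x, 80275) = 475 is a multiple of 475, say 475s, with s coprime to 169.
Need s > 13300/475, so s ≥ 29. First s ≥ 29 with gcd(s, 169) = 1 is s = 29. Thus x = 475·29 = 13775.

13775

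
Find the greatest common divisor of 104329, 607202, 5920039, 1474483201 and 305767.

361

104329 = 17² · 19²; 607202 = 2 · 19² · 29²; 5920039 = 19² · 23² · 31; 1474483201 = 19² · 43² · 47²; 305767 = 7 · 11² · 19²
gcd takes min exponent of each prime: 19² = 361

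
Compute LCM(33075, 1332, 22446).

6104189700

lcm(33075, 1332) = 33075·1332/gcd = 44055900/9 = 4895100
lcm(4895100, 22446) = 4895100·22446/gcd = 109875414600/18 = 6104189700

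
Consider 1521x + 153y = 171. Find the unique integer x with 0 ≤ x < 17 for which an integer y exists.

15

Reduce mod 153: 1521x ≡ 171 (mod 153). With g = gcd(1521, 153) = 9 dividing 171, divide through: 169x ≡ 19 (mod 17).
Since gcd(169, 17) = 1, x ≡ 19·(169)⁻¹ ≡ 15 (mod 17). Smallest non-negative: 15.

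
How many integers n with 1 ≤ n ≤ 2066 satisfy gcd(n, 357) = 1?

1112

357 = 3·7·17. Inclusion–exclusion on these primes:
2066 − ⌊2066/3⌋ − ⌊2066/7⌋ − ⌊2066/17⌋ + ⌊2066/21⌋ + ⌊2066/51⌋ + ⌊2066/119⌋ − ⌊2066/357⌋ = 1112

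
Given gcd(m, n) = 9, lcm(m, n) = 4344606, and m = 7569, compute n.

5166

Using mn = gcd(m,n)·lcm(m,n) = 9·4344606 = 39101454, we get n = 39101454/7569 = 5166.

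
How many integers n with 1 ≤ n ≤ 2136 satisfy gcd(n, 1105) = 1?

1485

1105 = 5·13·17. Inclusion–exclusion on these primes:
2136 − ⌊2136/5⌋ − ⌊2136/13⌋ − ⌊2136/17⌋ + ⌊2136/65⌋ + ⌊2136/85⌋ + ⌊2136/221⌋ − ⌊2136/1105⌋ = 1485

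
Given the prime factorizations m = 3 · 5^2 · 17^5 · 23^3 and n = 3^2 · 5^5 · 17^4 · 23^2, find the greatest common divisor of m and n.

3313695675

min exponent per shared prime: 3 · 5^2 · 17^4 · 23^2 = 3313695675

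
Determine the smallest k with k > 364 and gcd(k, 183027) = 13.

377

Multiples of 13 above 364: 13·29, 13·30, … . Need the cofactor coprime to 183027/13 = 14079.
Checking s = 29, 30, … the first with gcd(s, 14079) = 1 is s = 29, giving 377.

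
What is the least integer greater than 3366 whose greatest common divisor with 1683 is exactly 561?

3927

Multiples of 561 above 3366: 561·7, 561·8, … . Need the cofactor coprime to 1683/561 = 3.
Checking s = 7, 8, … the first with gcd(s, 3) = 1 is s = 7, giving 3927.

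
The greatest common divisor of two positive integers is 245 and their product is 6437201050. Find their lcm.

gcd·lcm = product, so lcm = 6437201050/245 = 26274290.

26274290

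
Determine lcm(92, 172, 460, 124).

lcm(92, 172) = 92·172/gcd = 15824/4 = 3956
lcm(3956, 460) = 3956·460/gcd = 1819760/92 = 19780
lcm(19780, 124) = 19780·124/gcd = 2452720/4 = 613180

613180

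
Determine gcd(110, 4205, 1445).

5

110 = 2 · 5 · 11; 4205 = 5 · 29²; 1445 = 5 · 17²
gcd takes min exponent of each prime: 5 = 5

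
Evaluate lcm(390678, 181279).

3727458798

gcd first: 390678 = 2·181279 + 28120; 181279 = 6·28120 + 12559; 28120 = 2·12559 + 3002; 12559 = 4·3002 + 551; 3002 = 5·551 + 247; 551 = 2·247 + 57; 247 = 4·57 + 19; 57 = 3·19 + 0 → gcd = 19
lcm = 390678·181279/gcd = 70821717162/19 = 3727458798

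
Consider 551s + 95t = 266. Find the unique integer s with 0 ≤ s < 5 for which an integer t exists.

Reduce mod 95: 551s ≡ 266 (mod 95). With g = gcd(551, 95) = 19 dividing 266, divide through: 29s ≡ 14 (mod 5).
Since gcd(29, 5) = 1, s ≡ 14·(29)⁻¹ ≡ 1 (mod 5). Smallest non-negative: 1.

1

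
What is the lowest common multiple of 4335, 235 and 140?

4335 = 3 · 5 · 17²; 235 = 5 · 47; 140 = 2² · 5 · 7
lcm takes max exponent of each prime: 2² · 3 · 5 · 7 · 17² · 47 = 5704860

5704860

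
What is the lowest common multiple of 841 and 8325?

7001325

gcd first: 8325 = 9·841 + 756; 841 = 1·756 + 85; 756 = 8·85 + 76; 85 = 1·76 + 9; 76 = 8·9 + 4; 9 = 2·4 + 1; 4 = 4·1 + 0 → gcd = 1
lcm = 841·8325/gcd = 7001325/1 = 7001325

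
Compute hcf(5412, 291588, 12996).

12

gcd(5412, 291588): 291588 = 53·5412 + 4752; 5412 = 1·4752 + 660; 4752 = 7·660 + 132; 660 = 5·132 + 0 → 132
gcd(132, 12996): 12996 = 98·132 + 60; 132 = 2·60 + 12; 60 = 5·12 + 0 → 12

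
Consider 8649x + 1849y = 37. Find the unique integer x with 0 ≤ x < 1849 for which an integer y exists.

214

Reduce mod 1849: 8649x ≡ 37 (mod 1849). With g = gcd(8649, 1849) = 1 dividing 37, divide through: 8649x ≡ 37 (mod 1849).
Since gcd(8649, 1849) = 1, x ≡ 37·(8649)⁻¹ ≡ 214 (mod 1849). Smallest non-negative: 214.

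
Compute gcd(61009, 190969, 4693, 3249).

361

61009 = 13² · 19²; 190969 = 19² · 23²; 4693 = 13 · 19²; 3249 = 3² · 19²
gcd takes min exponent of each prime: 19² = 361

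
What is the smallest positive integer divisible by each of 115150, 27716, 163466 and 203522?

282387486238157300

lcm(115150, 27716) = 115150·27716/gcd = 3191497400/2 = 1595748700
lcm(1595748700, 163466) = 1595748700·163466/gcd = 260850656994200/94 = 2775006989300
lcm(2775006989300, 203522) = 2775006989300·203522/gcd = 564774972476314600/2 = 282387486238157300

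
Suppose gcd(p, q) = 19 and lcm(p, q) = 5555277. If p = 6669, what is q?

15827

p·q = gcd·lcm = 19·5555277 = 105550263, so q = 105550263/6669 = 15827.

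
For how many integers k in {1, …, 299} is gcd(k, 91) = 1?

Prime factors of 91: 7, 13. Count integers ≤ 299 divisible by none of them.
By inclusion–exclusion: 299 − ⌊299/7⌋ − ⌊299/13⌋ + ⌊299/91⌋ = 237.

237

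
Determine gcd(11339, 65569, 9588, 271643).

17

gcd(11339, 65569): 65569 = 5·11339 + 8874; 11339 = 1·8874 + 2465; 8874 = 3·2465 + 1479; 2465 = 1·1479 + 986; 1479 = 1·986 + 493; 986 = 2·493 + 0 → 493
gcd(493, 9588): 9588 = 19·493 + 221; 493 = 2·221 + 51; 221 = 4·51 + 17; 51 = 3·17 + 0 → 17
gcd(17, 271643): 271643 = 15979·17 + 0 → 17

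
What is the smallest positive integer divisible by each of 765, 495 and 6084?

5688540

765 = 3² · 5 · 17; 495 = 3² · 5 · 11; 6084 = 2² · 3² · 13²
lcm takes max exponent of each prime: 2² · 3² · 5 · 11 · 13² · 17 = 5688540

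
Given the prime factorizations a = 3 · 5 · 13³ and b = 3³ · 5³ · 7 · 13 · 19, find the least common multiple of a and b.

max exponent per prime: 3³ · 5³ · 7 · 13³ · 19 = 986178375

986178375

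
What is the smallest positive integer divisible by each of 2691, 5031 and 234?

231426

2691 = 3² · 13 · 23; 5031 = 3² · 13 · 43; 234 = 2 · 3² · 13
lcm takes max exponent of each prime: 2 · 3² · 13 · 23 · 43 = 231426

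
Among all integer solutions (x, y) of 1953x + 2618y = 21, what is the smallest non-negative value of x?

Euclid: 2618 = 1·1953 + 665; 1953 = 2·665 + 623; 665 = 1·623 + 42; 623 = 14·42 + 35; 42 = 1·35 + 7; 35 = 5·7 + 0 → gcd = 7; 21 = 7·3.
Back-substitution yields 1953·(-63) + 2618·(47) = 7, so one solution is x = -63·3 = -189, y = 47·3 = 141.
Solutions in x differ by 2618/7 = 374; the one in [0, 374) is -189 mod 374 = 185.

185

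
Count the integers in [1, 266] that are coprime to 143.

223

Prime factors of 143: 11, 13. Count integers ≤ 266 divisible by none of them.
By inclusion–exclusion: 266 − ⌊266/11⌋ − ⌊266/13⌋ + ⌊266/143⌋ = 223.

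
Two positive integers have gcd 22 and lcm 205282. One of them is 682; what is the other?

6622

p·q = gcd·lcm = 22·205282 = 4516204, so q = 4516204/682 = 6622.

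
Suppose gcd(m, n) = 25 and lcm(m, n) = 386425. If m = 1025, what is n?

m·n = gcd·lcm = 25·386425 = 9660625, so n = 9660625/1025 = 9425.

9425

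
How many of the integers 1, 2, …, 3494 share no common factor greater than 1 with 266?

1418

Prime factors of 266: 2, 7, 19. Count integers ≤ 3494 divisible by none of them.
By inclusion–exclusion: 3494 − ⌊3494/2⌋ − ⌊3494/7⌋ − ⌊3494/19⌋ + ⌊3494/14⌋ + ⌊3494/38⌋ + ⌊3494/133⌋ − ⌊3494/266⌋ = 1418.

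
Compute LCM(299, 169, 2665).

796835

299 = 13 · 23; 169 = 13²; 2665 = 5 · 13 · 41
lcm takes max exponent of each prime: 5 · 13² · 23 · 41 = 796835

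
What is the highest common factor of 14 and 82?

Euclid: 82 = 5·14 + 12; 14 = 1·12 + 2; 12 = 6·2 + 0. Last nonzero remainder: 2.

2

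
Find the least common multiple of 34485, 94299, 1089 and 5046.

5469697507230

34485 = 3 · 5 · 11² · 19; 94299 = 3 · 17 · 43²; 1089 = 3² · 11²; 5046 = 2 · 3 · 29²
lcm takes max exponent of each prime: 2 · 3² · 5 · 11² · 17 · 19 · 29² · 43² = 5469697507230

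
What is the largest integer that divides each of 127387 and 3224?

13

Euclid: 127387 = 39·3224 + 1651; 3224 = 1·1651 + 1573; 1651 = 1·1573 + 78; 1573 = 20·78 + 13; 78 = 6·13 + 0. Last nonzero remainder: 13.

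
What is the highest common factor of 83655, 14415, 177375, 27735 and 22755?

15

gcd(83655, 14415): 83655 = 5·14415 + 11580; 14415 = 1·11580 + 2835; 11580 = 4·2835 + 240; 2835 = 11·240 + 195; 240 = 1·195 + 45; 195 = 4·45 + 15; 45 = 3·15 + 0 → 15
gcd(15, 177375): 177375 = 11825·15 + 0 → 15
gcd(15, 27735): 27735 = 1849·15 + 0 → 15
gcd(15, 22755): 22755 = 1517·15 + 0 → 15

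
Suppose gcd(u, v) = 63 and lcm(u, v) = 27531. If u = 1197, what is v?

Using uv = gcd(u,v)·lcm(u,v) = 63·27531 = 1734453, we get v = 1734453/1197 = 1449.

1449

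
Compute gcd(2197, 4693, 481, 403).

gcd(2197, 4693): 4693 = 2·2197 + 299; 2197 = 7·299 + 104; 299 = 2·104 + 91; 104 = 1·91 + 13; 91 = 7·13 + 0 → 13
gcd(13, 481): 481 = 37·13 + 0 → 13
gcd(13, 403): 403 = 31·13 + 0 → 13

13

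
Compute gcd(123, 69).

123 = 3 · 41
69 = 3 · 23
Common: 3 = 3

3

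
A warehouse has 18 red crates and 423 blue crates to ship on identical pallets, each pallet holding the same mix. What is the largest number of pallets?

9

Euclid: 423 = 23·18 + 9; 18 = 2·9 + 0. Last nonzero remainder: 9.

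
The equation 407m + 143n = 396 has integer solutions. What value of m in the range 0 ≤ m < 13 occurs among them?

8

Reduce mod 143: 407m ≡ 396 (mod 143). With g = gcd(407, 143) = 11 dividing 396, divide through: 37m ≡ 36 (mod 13).
Since gcd(37, 13) = 1, m ≡ 36·(37)⁻¹ ≡ 8 (mod 13). Smallest non-negative: 8.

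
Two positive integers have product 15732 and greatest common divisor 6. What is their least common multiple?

2622

Since gcd(a,b)·lcm(a,b) = ab, lcm = 15732/6 = 2622.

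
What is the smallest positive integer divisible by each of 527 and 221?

6851

gcd first: 527 = 2·221 + 85; 221 = 2·85 + 51; 85 = 1·51 + 34; 51 = 1·34 + 17; 34 = 2·17 + 0 → gcd = 17
lcm = 527·221/gcd = 116467/17 = 6851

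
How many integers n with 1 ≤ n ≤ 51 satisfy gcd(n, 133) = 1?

133 = 7·19. Inclusion–exclusion on these primes:
51 − ⌊51/7⌋ − ⌊51/19⌋ + ⌊51/133⌋ = 42

42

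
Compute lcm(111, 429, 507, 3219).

111 = 3 · 37; 429 = 3 · 11 · 13; 507 = 3 · 13²; 3219 = 3 · 29 · 37
lcm takes max exponent of each prime: 3 · 11 · 13² · 29 · 37 = 5984121

5984121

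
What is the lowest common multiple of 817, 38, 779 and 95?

334970

817 = 19 · 43; 38 = 2 · 19; 779 = 19 · 41; 95 = 5 · 19
lcm takes max exponent of each prime: 2 · 5 · 19 · 41 · 43 = 334970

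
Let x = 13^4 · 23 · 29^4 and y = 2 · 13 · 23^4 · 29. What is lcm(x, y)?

11305941671420162

max exponent per prime: 2 · 13^4 · 23^4 · 29^4 = 11305941671420162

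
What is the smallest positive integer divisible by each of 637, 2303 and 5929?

3622619

lcm(637, 2303) = 637·2303/gcd = 1467011/49 = 29939
lcm(29939, 5929) = 29939·5929/gcd = 177508331/49 = 3622619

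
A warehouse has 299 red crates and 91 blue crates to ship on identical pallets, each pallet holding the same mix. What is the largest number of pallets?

Euclid: 299 = 3·91 + 26; 91 = 3·26 + 13; 26 = 2·13 + 0. Last nonzero remainder: 13.

13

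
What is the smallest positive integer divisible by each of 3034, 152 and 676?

3034 = 2 · 37 · 41; 152 = 2³ · 19; 676 = 2² · 13²
lcm takes max exponent of each prime: 2³ · 13² · 19 · 37 · 41 = 38968696

38968696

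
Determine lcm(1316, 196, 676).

lcm(1316, 196) = 1316·196/gcd = 257936/28 = 9212
lcm(9212, 676) = 9212·676/gcd = 6227312/4 = 1556828

1556828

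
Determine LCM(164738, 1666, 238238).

400478078

lcm(164738, 1666) = 164738·1666/gcd = 274453508/98 = 2800546
lcm(2800546, 238238) = 2800546·238238/gcd = 667196477948/1666 = 400478078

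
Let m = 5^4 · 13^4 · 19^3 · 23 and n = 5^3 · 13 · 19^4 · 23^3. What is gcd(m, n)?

min exponent per shared prime: 5^3 · 13 · 19^3 · 23 = 256355125

256355125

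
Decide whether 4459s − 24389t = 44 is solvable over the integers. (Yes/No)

By Bézout, 4459s − 24389t = 44 has integer solutions iff gcd(4459, 24389) | 44.
Euclid: 24389 = 5·4459 + 2094; 4459 = 2·2094 + 271; 2094 = 7·271 + 197; 271 = 1·197 + 74; 197 = 2·74 + 49; 74 = 1·49 + 25; 49 = 1·25 + 24; 25 = 1·24 + 1; 24 = 24·1 + 0. gcd = 1; 44 mod 1 = 0. Yes.

Yes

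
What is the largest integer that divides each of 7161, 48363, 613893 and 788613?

gcd(7161, 48363): 48363 = 6·7161 + 5397; 7161 = 1·5397 + 1764; 5397 = 3·1764 + 105; 1764 = 16·105 + 84; 105 = 1·84 + 21; 84 = 4·21 + 0 → 21
gcd(21, 613893): 613893 = 29233·21 + 0 → 21
gcd(21, 788613): 788613 = 37553·21 + 0 → 21

21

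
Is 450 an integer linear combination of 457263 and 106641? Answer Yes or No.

Yes

gcd(457263, 106641): 457263 = 4·106641 + 30699; 106641 = 3·30699 + 14544; 30699 = 2·14544 + 1611; 14544 = 9·1611 + 45; 1611 = 35·45 + 36; 45 = 1·36 + 9; 36 = 4·9 + 0 → 9
9 divides 450, so a solution exists.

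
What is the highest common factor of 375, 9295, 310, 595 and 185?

5

375 = 3 · 5³; 9295 = 5 · 11 · 13²; 310 = 2 · 5 · 31; 595 = 5 · 7 · 17; 185 = 5 · 37
gcd takes min exponent of each prime: 5 = 5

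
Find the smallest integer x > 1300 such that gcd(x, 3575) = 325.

1625

3575 = 325·11. Any x with gcd(x, 3575) = 325 is a multiple of 325, say 325s, with s coprime to 11.
Need s > 1300/325, so s ≥ 5. First s ≥ 5 with gcd(s, 11) = 1 is s = 5. Thus x = 325·5 = 1625.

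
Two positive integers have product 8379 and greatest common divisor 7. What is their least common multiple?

Since gcd(p,q)·lcm(p,q) = pq, lcm = 8379/7 = 1197.

1197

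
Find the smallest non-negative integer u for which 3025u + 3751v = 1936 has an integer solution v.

18

gcd(3025, 3751) = 121 (Euclid: 3751 = 1·3025 + 726; 3025 = 4·726 + 121; 726 = 6·121 + 0), and 121 | 1936.
Extended Euclid: 3025·(5) + 3751·(-4) = 121. Scale by 16: u₀ = 80.
General solution u = u₀ + 31t; reducing mod 31 gives u = 18 (and v = -14).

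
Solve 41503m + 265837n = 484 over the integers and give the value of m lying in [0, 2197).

Euclid: 265837 = 6·41503 + 16819; 41503 = 2·16819 + 7865; 16819 = 2·7865 + 1089; 7865 = 7·1089 + 242; 1089 = 4·242 + 121; 242 = 2·121 + 0 → gcd = 121; 484 = 121·4.
Back-substitution yields 41503·(-980) + 265837·(153) = 121, so one solution is m = -980·4 = -3920, n = 153·4 = 612.
Solutions in m differ by 265837/121 = 2197; the one in [0, 2197) is -3920 mod 2197 = 474.

474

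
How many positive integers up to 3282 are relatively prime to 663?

1901

663 = 3·13·17. Inclusion–exclusion on these primes:
3282 − ⌊3282/3⌋ − ⌊3282/13⌋ − ⌊3282/17⌋ + ⌊3282/39⌋ + ⌊3282/51⌋ + ⌊3282/221⌋ − ⌊3282/663⌋ = 1901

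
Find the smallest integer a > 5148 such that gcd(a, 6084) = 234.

5382

6084 = 234·26. Any a with gcd(a, 6084) = 234 is a multiple of 234, say 234s, with s coprime to 26.
Need s > 5148/234, so s ≥ 23. First s ≥ 23 with gcd(s, 26) = 1 is s = 23. Thus a = 234·23 = 5382.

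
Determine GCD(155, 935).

Euclid: 935 = 6·155 + 5; 155 = 31·5 + 0. Last nonzero remainder: 5.

5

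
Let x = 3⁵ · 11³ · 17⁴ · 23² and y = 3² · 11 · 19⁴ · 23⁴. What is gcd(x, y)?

52371

min exponent per shared prime: 3² · 11 · 23² = 52371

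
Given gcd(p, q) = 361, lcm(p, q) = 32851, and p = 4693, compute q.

Using pq = gcd(p,q)·lcm(p,q) = 361·32851 = 11859211, we get q = 11859211/4693 = 2527.

2527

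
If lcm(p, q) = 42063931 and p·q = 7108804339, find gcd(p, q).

gcd·lcm = product, so gcd = 7108804339/42063931 = 169.

169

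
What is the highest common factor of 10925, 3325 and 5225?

475

gcd(10925, 3325): 10925 = 3·3325 + 950; 3325 = 3·950 + 475; 950 = 2·475 + 0 → 475
gcd(475, 5225): 5225 = 11·475 + 0 → 475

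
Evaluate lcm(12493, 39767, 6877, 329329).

lcm(12493, 39767) = 12493·39767/gcd = 496809131/13 = 38216087
lcm(38216087, 6877) = 38216087·6877/gcd = 262812030299/299 = 878970001
lcm(878970001, 329329) = 878970001·329329/gcd = 289470311459329/91 = 3180992433619

3180992433619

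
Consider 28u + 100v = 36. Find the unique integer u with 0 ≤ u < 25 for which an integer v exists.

Euclid: 100 = 3·28 + 16; 28 = 1·16 + 12; 16 = 1·12 + 4; 12 = 3·4 + 0 → gcd = 4; 36 = 4·9.
Back-substitution yields 28·(-7) + 100·(2) = 4, so one solution is u = -7·9 = -63, v = 2·9 = 18.
Solutions in u differ by 100/4 = 25; the one in [0, 25) is -63 mod 25 = 12.

12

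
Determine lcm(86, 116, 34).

lcm(86, 116) = 86·116/gcd = 9976/2 = 4988
lcm(4988, 34) = 4988·34/gcd = 169592/2 = 84796

84796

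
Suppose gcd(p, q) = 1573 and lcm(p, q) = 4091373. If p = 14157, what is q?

p·q = gcd·lcm = 1573·4091373 = 6435729729, so q = 6435729729/14157 = 454597.

454597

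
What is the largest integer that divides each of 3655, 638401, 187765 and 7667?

17

3655 = 5 · 17 · 43; 638401 = 17² · 47²; 187765 = 5 · 17 · 47²; 7667 = 11 · 17 · 41
gcd takes min exponent of each prime: 17 = 17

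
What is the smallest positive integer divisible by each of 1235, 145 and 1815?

13000845

1235 = 5 · 13 · 19; 145 = 5 · 29; 1815 = 3 · 5 · 11²
lcm takes max exponent of each prime: 3 · 5 · 11² · 13 · 19 · 29 = 13000845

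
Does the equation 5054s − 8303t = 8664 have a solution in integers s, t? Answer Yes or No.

gcd(5054, 8303): 8303 = 1·5054 + 3249; 5054 = 1·3249 + 1805; 3249 = 1·1805 + 1444; 1805 = 1·1444 + 361; 1444 = 4·361 + 0 → 361
361 divides 8664, so a solution exists.

Yes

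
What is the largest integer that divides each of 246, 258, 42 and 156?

6

246 = 2 · 3 · 41; 258 = 2 · 3 · 43; 42 = 2 · 3 · 7; 156 = 2² · 3 · 13
gcd takes min exponent of each prime: 2 · 3 = 6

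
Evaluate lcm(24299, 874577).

24299 = 11 · 47²; 874577 = 11 · 43³
max exponents: 11 · 43³ · 47² = 1931940593

1931940593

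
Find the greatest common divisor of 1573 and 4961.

121

Euclid: 4961 = 3·1573 + 242; 1573 = 6·242 + 121; 242 = 2·121 + 0. Last nonzero remainder: 121.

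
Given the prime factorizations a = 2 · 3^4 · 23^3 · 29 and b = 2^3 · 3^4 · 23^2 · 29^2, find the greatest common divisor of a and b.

2485242

min exponent per shared prime: 2 · 3^4 · 23^2 · 29 = 2485242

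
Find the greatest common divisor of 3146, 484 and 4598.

242

3146 = 2 · 11² · 13; 484 = 2² · 11²; 4598 = 2 · 11² · 19
gcd takes min exponent of each prime: 2 · 11² = 242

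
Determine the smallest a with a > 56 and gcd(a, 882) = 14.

Multiples of 14 above 56: 14·5, 14·6, … . Need the cofactor coprime to 882/14 = 63.
Checking s = 5, 6, … the first with gcd(s, 63) = 1 is s = 5, giving 70.

70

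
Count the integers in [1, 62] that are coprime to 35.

43

35 = 5·7. Inclusion–exclusion on these primes:
62 − ⌊62/5⌋ − ⌊62/7⌋ + ⌊62/35⌋ = 43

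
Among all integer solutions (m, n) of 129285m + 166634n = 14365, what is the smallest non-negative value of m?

Euclid: 166634 = 1·129285 + 37349; 129285 = 3·37349 + 17238; 37349 = 2·17238 + 2873; 17238 = 6·2873 + 0 → gcd = 2873; 14365 = 2873·5.
Back-substitution yields 129285·(-9) + 166634·(7) = 2873, so one solution is m = -9·5 = -45, n = 7·5 = 35.
Solutions in m differ by 166634/2873 = 58; the one in [0, 58) is -45 mod 58 = 13.

13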